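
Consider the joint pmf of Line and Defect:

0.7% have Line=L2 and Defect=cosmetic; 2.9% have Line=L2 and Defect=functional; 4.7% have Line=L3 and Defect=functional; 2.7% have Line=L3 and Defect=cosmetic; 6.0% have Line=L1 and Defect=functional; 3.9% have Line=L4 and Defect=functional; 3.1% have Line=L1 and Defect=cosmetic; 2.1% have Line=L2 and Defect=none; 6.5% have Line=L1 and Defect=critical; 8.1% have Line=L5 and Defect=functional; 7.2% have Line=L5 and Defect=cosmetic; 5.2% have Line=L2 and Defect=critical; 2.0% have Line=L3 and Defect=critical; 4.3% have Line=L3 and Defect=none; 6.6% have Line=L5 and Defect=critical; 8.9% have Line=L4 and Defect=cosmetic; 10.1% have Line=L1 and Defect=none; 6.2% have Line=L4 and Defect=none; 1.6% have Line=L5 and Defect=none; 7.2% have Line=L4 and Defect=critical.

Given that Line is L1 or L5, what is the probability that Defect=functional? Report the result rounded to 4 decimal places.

0.2866

P(Line=L1) = 0.101 + 0.031 + 0.060 + 0.065 = 0.257.
P(Line=L5) = 0.016 + 0.072 + 0.081 + 0.066 = 0.235.
P(Line ∈ {L1, L5}) = 0.257 + 0.235 = 0.492; P(Defect=functional, Line ∈ {L1, L5}) = 0.060 + 0.081 = 0.141.
P(Defect=functional | Line ∈ {L1, L5}) = 0.141/0.492 = 0.2866.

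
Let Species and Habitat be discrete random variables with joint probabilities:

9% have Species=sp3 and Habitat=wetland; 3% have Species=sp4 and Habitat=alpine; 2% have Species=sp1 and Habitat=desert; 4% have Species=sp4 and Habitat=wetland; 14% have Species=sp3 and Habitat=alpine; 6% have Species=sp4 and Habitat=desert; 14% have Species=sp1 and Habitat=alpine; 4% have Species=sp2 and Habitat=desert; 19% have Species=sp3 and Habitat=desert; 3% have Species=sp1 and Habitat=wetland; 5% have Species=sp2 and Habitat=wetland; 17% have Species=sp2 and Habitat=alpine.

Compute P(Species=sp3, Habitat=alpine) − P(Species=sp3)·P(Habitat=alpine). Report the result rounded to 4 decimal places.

-0.0616

P(Species=sp3) = 0.09 + 0.19 + 0.14 = 0.42.
P(Habitat=alpine) = 0.14 + 0.17 + 0.14 + 0.03 = 0.48.
P(Species=sp3, Habitat=alpine) − P(Species=sp3)P(Habitat=alpine) = 0.14 − 0.42×0.48 = -0.0616.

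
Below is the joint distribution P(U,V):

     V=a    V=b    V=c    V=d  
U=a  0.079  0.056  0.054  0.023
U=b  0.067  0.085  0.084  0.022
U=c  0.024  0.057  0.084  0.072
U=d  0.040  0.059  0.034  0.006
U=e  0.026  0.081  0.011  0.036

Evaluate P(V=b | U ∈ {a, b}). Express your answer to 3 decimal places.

0.300

P(U=a) = 0.079 + 0.056 + 0.054 + 0.023 = 0.212.
P(U=b) = 0.067 + 0.085 + 0.084 + 0.022 = 0.258.
P(U ∈ {a, b}) = 0.212 + 0.258 = 0.470; P(V=b, U ∈ {a, b}) = 0.056 + 0.085 = 0.141.
P(V=b | U ∈ {a, b}) = 0.141/0.470 = 0.300.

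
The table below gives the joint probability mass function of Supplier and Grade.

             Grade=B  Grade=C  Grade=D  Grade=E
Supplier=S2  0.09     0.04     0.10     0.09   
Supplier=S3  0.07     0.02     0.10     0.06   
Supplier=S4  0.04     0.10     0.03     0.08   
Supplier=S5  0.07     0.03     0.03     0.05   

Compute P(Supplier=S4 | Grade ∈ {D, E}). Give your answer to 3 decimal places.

0.204

P(Grade=D) = 0.10 + 0.10 + 0.03 + 0.03 = 0.26.
P(Grade=E) = 0.09 + 0.06 + 0.08 + 0.05 = 0.28.
P(Grade ∈ {D, E}) = 0.26 + 0.28 = 0.54; P(Supplier=S4, Grade ∈ {D, E}) = 0.03 + 0.08 = 0.11.
P(Supplier=S4 | Grade ∈ {D, E}) = 0.11/0.54 = 0.204.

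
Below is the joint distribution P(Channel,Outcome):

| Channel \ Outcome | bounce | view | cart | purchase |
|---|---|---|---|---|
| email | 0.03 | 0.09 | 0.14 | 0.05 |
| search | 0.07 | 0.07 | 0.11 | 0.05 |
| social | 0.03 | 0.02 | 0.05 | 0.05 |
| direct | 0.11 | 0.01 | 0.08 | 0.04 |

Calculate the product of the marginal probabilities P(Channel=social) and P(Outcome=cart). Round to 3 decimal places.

P(Channel=social) = 0.03 + 0.02 + 0.05 + 0.05 = 0.15.
P(Outcome=cart) = 0.14 + 0.11 + 0.05 + 0.08 = 0.38.
Product: 0.15 × 0.38 = 0.057.

0.057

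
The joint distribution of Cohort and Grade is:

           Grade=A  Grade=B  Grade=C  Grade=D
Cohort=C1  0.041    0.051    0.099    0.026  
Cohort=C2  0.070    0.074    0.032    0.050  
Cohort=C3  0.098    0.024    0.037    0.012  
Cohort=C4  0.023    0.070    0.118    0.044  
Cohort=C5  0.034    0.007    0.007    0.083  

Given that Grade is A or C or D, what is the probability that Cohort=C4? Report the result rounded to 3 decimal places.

0.239

P(Grade=A) = 0.041 + 0.070 + 0.098 + 0.023 + 0.034 = 0.266.
P(Grade=C) = 0.099 + 0.032 + 0.037 + 0.118 + 0.007 = 0.293.
P(Grade=D) = 0.026 + 0.050 + 0.012 + 0.044 + 0.083 = 0.215.
P(Grade ∈ {A, C, D}) = 0.266 + 0.293 + 0.215 = 0.774; P(Cohort=C4, Grade ∈ {A, C, D}) = 0.023 + 0.118 + 0.044 = 0.185.
P(Cohort=C4 | Grade ∈ {A, C, D}) = 0.185/0.774 = 0.239.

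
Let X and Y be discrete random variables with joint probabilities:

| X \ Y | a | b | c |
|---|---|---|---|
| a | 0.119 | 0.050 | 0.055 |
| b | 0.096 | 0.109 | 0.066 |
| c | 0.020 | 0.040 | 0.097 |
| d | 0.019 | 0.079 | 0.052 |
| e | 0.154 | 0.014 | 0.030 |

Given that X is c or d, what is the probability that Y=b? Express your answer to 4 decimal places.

0.3876

P(X=c) = 0.020 + 0.040 + 0.097 = 0.157.
P(X=d) = 0.019 + 0.079 + 0.052 = 0.150.
P(X ∈ {c, d}) = 0.157 + 0.150 = 0.307; P(Y=b, X ∈ {c, d}) = 0.040 + 0.079 = 0.119.
P(Y=b | X ∈ {c, d}) = 0.119/0.307 = 0.3876.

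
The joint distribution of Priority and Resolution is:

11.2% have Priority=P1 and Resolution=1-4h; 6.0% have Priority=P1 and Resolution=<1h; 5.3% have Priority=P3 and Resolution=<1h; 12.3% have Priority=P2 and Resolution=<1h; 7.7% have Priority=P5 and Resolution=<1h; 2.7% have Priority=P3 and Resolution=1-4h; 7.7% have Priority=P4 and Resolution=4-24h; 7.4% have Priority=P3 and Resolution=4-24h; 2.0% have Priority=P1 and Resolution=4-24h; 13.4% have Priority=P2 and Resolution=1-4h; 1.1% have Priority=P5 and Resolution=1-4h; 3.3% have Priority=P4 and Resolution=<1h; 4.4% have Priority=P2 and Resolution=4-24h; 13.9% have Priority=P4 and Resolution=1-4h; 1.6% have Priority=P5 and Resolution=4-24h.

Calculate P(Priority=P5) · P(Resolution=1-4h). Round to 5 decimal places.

P(Priority=P5) = 0.077 + 0.011 + 0.016 = 0.104.
P(Resolution=1-4h) = 0.112 + 0.134 + 0.027 + 0.139 + 0.011 = 0.423.
Product: 0.104 × 0.423 = 0.04399.

0.04399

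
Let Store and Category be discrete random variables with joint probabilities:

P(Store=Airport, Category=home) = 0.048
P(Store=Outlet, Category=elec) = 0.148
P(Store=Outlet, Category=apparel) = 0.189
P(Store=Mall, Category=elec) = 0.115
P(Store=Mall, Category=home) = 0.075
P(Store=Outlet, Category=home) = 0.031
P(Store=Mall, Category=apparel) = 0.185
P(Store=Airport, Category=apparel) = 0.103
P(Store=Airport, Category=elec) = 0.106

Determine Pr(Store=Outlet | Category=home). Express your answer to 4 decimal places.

P(Category=home) = 0.075 + 0.048 + 0.031 = 0.154.
P(Store=Outlet | Category=home) = 0.031/0.154 = 0.2013.

0.2013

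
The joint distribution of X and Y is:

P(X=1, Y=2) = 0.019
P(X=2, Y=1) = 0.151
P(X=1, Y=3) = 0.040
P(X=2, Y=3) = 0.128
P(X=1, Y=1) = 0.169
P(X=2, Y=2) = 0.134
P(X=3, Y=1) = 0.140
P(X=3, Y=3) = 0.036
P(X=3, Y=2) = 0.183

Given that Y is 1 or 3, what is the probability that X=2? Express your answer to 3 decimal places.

0.420

P(Y=1) = 0.169 + 0.151 + 0.140 = 0.460.
P(Y=3) = 0.040 + 0.128 + 0.036 = 0.204.
P(Y ∈ {1, 3}) = 0.460 + 0.204 = 0.664; P(X=2, Y ∈ {1, 3}) = 0.151 + 0.128 = 0.279.
P(X=2 | Y ∈ {1, 3}) = 0.279/0.664 = 0.420.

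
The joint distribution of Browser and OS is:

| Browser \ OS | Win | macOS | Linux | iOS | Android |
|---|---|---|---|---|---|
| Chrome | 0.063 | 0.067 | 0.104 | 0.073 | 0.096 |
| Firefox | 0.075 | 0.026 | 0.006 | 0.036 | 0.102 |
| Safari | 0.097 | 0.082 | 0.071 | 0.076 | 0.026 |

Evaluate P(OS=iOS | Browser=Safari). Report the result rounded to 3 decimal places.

P(Browser=Safari) = 0.097 + 0.082 + 0.071 + 0.076 + 0.026 = 0.352.
P(OS=iOS | Browser=Safari) = 0.076/0.352 = 0.216.

0.216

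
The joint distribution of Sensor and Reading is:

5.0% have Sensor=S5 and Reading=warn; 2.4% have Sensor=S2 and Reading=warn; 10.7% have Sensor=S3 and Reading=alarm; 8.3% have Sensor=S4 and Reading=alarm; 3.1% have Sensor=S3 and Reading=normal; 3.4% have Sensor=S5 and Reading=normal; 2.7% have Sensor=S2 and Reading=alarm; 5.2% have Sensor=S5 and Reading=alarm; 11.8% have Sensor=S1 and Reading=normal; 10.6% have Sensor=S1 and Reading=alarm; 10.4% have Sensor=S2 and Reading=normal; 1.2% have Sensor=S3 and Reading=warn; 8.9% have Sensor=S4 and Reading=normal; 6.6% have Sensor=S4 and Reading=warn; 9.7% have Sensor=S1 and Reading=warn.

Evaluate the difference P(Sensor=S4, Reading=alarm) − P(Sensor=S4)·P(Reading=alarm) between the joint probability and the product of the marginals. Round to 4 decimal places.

P(Sensor=S4) = 0.089 + 0.066 + 0.083 = 0.238.
P(Reading=alarm) = 0.106 + 0.027 + 0.107 + 0.083 + 0.052 = 0.375.
P(Sensor=S4, Reading=alarm) − P(Sensor=S4)P(Reading=alarm) = 0.083 − 0.238×0.375 = -0.0063.

-0.0063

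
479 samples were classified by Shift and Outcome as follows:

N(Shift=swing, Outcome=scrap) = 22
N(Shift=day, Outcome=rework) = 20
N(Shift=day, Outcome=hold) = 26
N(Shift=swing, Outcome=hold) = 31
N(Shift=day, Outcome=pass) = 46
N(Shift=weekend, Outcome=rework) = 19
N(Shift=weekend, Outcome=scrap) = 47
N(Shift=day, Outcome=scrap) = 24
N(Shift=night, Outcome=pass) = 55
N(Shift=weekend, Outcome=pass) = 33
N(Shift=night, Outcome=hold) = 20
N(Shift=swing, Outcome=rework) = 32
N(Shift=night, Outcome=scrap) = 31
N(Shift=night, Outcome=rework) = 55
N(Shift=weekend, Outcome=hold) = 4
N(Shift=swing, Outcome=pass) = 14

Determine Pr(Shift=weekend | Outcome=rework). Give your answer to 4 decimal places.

Total with Outcome=rework: 20 + 32 + 55 + 19 = 126.
P(Shift=weekend | Outcome=rework) = 19/126 = 0.1508.

0.1508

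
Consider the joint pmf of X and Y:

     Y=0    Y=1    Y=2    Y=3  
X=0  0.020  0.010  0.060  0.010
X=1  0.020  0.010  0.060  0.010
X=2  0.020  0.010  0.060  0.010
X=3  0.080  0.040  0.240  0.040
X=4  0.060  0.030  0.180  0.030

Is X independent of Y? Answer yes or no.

yes

Every cell satisfies P(X,Y) = P(X)·P(Y). For instance P(X=0) = 0.100, P(Y=1) = 0.100, and 0.100×0.100 = 0.010 matches the joint entry. So X and Y are independent.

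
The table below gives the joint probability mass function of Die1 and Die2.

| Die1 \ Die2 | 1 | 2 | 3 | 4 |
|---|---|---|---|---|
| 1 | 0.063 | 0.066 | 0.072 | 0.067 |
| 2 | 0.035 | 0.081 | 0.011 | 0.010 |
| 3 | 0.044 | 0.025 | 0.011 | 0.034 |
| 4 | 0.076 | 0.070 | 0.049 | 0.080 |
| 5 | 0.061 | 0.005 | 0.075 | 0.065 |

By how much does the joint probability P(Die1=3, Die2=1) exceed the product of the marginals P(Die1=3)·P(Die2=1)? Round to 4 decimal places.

0.0122

P(Die1=3) = 0.044 + 0.025 + 0.011 + 0.034 = 0.114.
P(Die2=1) = 0.063 + 0.035 + 0.044 + 0.076 + 0.061 = 0.279.
P(Die1=3, Die2=1) − P(Die1=3)P(Die2=1) = 0.044 − 0.114×0.279 = 0.0122.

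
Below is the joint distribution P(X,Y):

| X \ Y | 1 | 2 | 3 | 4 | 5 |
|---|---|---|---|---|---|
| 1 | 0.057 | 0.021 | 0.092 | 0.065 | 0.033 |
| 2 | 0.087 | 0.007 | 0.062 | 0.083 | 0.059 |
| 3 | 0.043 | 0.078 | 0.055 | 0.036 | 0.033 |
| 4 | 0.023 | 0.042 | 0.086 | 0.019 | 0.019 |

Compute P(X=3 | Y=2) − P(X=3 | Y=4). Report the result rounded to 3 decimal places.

P(Y=2) = 0.021 + 0.007 + 0.078 + 0.042 = 0.148; P(X=3 | Y=2) = 0.078/0.148 = 0.5270.
P(Y=4) = 0.065 + 0.083 + 0.036 + 0.019 = 0.203; P(X=3 | Y=4) = 0.036/0.203 = 0.1773.
Difference = 0.350.

0.350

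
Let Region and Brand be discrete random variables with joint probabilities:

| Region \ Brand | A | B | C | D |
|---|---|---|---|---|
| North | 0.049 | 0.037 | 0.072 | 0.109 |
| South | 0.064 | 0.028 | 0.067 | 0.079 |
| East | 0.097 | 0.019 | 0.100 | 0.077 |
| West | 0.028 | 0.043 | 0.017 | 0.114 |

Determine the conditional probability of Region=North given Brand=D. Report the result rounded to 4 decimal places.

0.2876

P(Brand=D) = 0.109 + 0.079 + 0.077 + 0.114 = 0.379.
P(Region=North | Brand=D) = 0.109/0.379 = 0.2876.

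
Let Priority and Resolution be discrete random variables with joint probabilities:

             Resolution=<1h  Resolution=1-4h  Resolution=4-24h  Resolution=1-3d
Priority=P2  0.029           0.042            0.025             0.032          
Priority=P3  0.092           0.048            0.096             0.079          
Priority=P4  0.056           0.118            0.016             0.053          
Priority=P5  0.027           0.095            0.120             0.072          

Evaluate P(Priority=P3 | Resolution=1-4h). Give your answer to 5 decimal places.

0.15842

P(Resolution=1-4h) = 0.042 + 0.048 + 0.118 + 0.095 = 0.303.
P(Priority=P3 | Resolution=1-4h) = 0.048/0.303 = 0.15842.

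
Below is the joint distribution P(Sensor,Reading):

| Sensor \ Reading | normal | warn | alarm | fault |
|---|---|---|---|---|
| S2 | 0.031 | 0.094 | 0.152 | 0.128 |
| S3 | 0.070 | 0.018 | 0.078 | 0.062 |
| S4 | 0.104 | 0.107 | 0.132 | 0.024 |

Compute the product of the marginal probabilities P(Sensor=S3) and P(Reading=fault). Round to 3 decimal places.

0.049

P(Sensor=S3) = 0.070 + 0.018 + 0.078 + 0.062 = 0.228.
P(Reading=fault) = 0.128 + 0.062 + 0.024 = 0.214.
Product: 0.228 × 0.214 = 0.049.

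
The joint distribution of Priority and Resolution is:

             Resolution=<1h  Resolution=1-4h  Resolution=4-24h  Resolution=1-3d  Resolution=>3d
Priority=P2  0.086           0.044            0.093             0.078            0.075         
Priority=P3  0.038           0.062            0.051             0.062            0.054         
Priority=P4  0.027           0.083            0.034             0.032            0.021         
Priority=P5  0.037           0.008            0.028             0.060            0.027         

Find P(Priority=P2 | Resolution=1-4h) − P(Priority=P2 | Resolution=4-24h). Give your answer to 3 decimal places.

P(Resolution=1-4h) = 0.044 + 0.062 + 0.083 + 0.008 = 0.197; P(Priority=P2 | Resolution=1-4h) = 0.044/0.197 = 0.2234.
P(Resolution=4-24h) = 0.093 + 0.051 + 0.034 + 0.028 = 0.206; P(Priority=P2 | Resolution=4-24h) = 0.093/0.206 = 0.4515.
Difference = -0.228.

-0.228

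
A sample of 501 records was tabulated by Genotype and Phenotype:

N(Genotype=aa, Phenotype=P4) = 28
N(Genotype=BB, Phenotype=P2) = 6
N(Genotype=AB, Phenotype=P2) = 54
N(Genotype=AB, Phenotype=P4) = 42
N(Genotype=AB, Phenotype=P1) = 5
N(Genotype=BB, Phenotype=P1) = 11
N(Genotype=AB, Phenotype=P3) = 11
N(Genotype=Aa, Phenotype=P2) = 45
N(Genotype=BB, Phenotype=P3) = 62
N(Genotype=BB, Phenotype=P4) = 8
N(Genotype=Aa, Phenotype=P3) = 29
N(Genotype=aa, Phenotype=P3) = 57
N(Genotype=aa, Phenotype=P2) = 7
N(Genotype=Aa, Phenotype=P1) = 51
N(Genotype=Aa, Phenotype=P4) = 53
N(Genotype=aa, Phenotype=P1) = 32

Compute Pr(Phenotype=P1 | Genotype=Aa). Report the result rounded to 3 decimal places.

0.287

Total with Genotype=Aa: 51 + 45 + 29 + 53 = 178.
P(Phenotype=P1 | Genotype=Aa) = 51/178 = 0.287.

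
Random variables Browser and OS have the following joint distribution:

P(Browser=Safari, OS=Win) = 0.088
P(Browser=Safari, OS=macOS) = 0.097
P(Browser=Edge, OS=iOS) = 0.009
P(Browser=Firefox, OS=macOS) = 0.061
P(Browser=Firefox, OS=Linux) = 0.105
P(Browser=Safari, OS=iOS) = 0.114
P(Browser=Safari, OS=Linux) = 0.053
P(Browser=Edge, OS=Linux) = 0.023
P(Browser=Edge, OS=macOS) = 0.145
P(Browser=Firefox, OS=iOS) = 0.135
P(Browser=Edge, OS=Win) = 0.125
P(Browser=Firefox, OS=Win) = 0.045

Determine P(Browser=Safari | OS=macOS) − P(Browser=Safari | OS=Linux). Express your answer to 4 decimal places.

0.0273

P(OS=macOS) = 0.061 + 0.097 + 0.145 = 0.303; P(Browser=Safari | OS=macOS) = 0.097/0.303 = 0.32013.
P(OS=Linux) = 0.105 + 0.053 + 0.023 = 0.181; P(Browser=Safari | OS=Linux) = 0.053/0.181 = 0.29282.
Difference = 0.0273.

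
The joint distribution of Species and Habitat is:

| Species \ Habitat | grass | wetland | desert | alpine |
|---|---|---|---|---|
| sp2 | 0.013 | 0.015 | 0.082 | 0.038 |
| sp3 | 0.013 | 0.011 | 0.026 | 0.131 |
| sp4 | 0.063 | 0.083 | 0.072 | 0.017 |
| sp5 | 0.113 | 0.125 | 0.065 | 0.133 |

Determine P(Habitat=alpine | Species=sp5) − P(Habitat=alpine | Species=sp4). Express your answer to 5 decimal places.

0.23271

P(Species=sp5) = 0.113 + 0.125 + 0.065 + 0.133 = 0.436; P(Habitat=alpine | Species=sp5) = 0.133/0.436 = 0.305046.
P(Species=sp4) = 0.063 + 0.083 + 0.072 + 0.017 = 0.235; P(Habitat=alpine | Species=sp4) = 0.017/0.235 = 0.072340.
Difference = 0.23271.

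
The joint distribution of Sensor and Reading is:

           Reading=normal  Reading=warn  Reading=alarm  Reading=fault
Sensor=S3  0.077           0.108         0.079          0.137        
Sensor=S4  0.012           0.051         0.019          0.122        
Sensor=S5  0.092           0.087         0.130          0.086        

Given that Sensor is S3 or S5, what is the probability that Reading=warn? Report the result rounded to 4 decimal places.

P(Sensor=S3) = 0.077 + 0.108 + 0.079 + 0.137 = 0.401.
P(Sensor=S5) = 0.092 + 0.087 + 0.130 + 0.086 = 0.395.
P(Sensor ∈ {S3, S5}) = 0.401 + 0.395 = 0.796; P(Reading=warn, Sensor ∈ {S3, S5}) = 0.108 + 0.087 = 0.195.
P(Reading=warn | Sensor ∈ {S3, S5}) = 0.195/0.796 = 0.2450.

0.2450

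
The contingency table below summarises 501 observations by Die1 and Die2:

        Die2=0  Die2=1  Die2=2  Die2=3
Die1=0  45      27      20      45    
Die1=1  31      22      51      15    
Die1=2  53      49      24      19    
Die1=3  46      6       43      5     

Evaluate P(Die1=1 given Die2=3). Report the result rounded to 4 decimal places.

Total with Die2=3: 45 + 15 + 19 + 5 = 84.
P(Die1=1 | Die2=3) = 15/84 = 0.1786.

0.1786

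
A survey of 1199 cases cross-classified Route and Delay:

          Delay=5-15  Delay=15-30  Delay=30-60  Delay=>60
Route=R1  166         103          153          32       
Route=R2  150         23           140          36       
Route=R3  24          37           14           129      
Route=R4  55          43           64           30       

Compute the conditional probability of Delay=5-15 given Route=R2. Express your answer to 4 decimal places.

Total with Route=R2: 150 + 23 + 140 + 36 = 349.
P(Delay=5-15 | Route=R2) = 150/349 = 0.4298.

0.4298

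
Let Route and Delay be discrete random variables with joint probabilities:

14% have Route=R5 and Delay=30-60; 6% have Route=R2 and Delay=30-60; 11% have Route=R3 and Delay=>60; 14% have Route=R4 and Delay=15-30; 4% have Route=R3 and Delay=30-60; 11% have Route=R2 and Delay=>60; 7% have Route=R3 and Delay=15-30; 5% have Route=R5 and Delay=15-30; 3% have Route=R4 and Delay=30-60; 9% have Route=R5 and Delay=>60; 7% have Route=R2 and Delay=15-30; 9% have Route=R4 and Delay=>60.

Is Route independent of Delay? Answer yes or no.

P(Route=R5) = 0.28 and P(Delay=30-60) = 0.27, so their product is 0.0756, but P(Route=R5, Delay=30-60) = 0.14. Since these differ, Route and Delay are not independent.

no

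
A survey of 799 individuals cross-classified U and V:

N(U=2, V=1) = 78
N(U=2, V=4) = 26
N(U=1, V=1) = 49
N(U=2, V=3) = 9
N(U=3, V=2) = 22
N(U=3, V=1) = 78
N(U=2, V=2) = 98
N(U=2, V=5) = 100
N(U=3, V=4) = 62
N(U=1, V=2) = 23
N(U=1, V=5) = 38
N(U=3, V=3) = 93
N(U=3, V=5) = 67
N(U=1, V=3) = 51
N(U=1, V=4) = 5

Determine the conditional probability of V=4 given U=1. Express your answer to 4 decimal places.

0.0301

Total with U=1: 49 + 23 + 51 + 5 + 38 = 166.
P(V=4 | U=1) = 5/166 = 0.0301.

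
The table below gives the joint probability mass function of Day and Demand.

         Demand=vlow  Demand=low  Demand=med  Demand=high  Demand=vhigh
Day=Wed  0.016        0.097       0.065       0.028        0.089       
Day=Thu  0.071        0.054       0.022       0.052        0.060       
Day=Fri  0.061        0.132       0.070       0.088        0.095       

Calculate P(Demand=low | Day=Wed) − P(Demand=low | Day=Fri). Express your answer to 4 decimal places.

P(Day=Wed) = 0.016 + 0.097 + 0.065 + 0.028 + 0.089 = 0.295; P(Demand=low | Day=Wed) = 0.097/0.295 = 0.32881.
P(Day=Fri) = 0.061 + 0.132 + 0.070 + 0.088 + 0.095 = 0.446; P(Demand=low | Day=Fri) = 0.132/0.446 = 0.29596.
Difference = 0.0328.

0.0328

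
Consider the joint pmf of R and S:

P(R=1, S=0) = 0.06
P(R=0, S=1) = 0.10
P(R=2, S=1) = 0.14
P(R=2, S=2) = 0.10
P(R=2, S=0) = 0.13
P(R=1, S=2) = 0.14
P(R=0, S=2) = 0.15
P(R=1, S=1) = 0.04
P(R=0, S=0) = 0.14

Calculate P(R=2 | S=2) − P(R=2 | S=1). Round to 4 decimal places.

P(S=2) = 0.15 + 0.14 + 0.10 = 0.39; P(R=2 | S=2) = 0.10/0.39 = 0.25641.
P(S=1) = 0.10 + 0.04 + 0.14 = 0.28; P(R=2 | S=1) = 0.14/0.28 = 0.50000.
Difference = -0.2436.

-0.2436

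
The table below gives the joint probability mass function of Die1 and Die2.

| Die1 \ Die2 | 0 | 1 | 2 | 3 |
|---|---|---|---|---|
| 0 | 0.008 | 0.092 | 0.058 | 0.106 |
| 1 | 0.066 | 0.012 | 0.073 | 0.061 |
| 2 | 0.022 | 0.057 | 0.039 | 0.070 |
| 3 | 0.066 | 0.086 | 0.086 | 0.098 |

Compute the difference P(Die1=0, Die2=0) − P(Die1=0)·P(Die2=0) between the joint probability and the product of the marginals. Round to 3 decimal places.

-0.035

P(Die1=0) = 0.008 + 0.092 + 0.058 + 0.106 = 0.264.
P(Die2=0) = 0.008 + 0.066 + 0.022 + 0.066 = 0.162.
P(Die1=0, Die2=0) − P(Die1=0)P(Die2=0) = 0.008 − 0.264×0.162 = -0.035.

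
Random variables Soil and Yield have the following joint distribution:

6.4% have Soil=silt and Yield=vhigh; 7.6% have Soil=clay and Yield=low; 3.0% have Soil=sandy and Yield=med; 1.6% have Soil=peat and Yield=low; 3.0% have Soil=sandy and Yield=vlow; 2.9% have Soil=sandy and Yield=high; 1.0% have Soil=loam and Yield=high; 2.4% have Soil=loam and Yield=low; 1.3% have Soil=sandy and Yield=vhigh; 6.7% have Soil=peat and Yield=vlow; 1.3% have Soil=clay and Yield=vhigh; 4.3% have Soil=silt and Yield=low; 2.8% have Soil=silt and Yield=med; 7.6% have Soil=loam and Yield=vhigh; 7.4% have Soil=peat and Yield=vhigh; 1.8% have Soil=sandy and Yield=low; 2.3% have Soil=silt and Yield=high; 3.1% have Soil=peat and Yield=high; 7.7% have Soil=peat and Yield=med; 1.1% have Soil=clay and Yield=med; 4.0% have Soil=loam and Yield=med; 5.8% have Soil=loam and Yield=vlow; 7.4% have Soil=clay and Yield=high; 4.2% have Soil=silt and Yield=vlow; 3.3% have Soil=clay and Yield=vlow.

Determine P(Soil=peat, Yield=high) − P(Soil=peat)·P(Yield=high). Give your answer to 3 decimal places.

P(Soil=peat) = 0.067 + 0.016 + 0.077 + 0.031 + 0.074 = 0.265.
P(Yield=high) = 0.029 + 0.010 + 0.074 + 0.023 + 0.031 = 0.167.
P(Soil=peat, Yield=high) − P(Soil=peat)P(Yield=high) = 0.031 − 0.265×0.167 = -0.013.

-0.013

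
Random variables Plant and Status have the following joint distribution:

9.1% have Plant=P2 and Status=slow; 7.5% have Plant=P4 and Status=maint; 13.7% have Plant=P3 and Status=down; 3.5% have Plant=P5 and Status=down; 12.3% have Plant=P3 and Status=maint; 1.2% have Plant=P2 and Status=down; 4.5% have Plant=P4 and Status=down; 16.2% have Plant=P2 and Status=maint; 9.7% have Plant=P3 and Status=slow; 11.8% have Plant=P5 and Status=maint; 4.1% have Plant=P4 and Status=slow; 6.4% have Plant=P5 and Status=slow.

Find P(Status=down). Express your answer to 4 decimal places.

0.2290

P(Status=down) = 0.012 + 0.137 + 0.045 + 0.035 = 0.229.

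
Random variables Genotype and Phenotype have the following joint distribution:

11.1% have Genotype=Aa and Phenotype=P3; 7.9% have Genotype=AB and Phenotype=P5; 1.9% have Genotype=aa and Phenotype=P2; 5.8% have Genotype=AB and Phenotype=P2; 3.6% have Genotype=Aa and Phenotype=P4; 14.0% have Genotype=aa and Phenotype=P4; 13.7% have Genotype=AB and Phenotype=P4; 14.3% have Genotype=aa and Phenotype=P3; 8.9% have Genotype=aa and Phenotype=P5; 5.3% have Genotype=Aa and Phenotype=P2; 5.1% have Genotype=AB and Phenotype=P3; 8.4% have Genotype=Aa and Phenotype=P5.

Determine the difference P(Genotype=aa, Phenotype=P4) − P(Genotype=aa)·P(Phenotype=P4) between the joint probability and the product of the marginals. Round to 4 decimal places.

P(Genotype=aa) = 0.019 + 0.143 + 0.140 + 0.089 = 0.391.
P(Phenotype=P4) = 0.036 + 0.140 + 0.137 = 0.313.
P(Genotype=aa, Phenotype=P4) − P(Genotype=aa)P(Phenotype=P4) = 0.140 − 0.391×0.313 = 0.0176.

0.0176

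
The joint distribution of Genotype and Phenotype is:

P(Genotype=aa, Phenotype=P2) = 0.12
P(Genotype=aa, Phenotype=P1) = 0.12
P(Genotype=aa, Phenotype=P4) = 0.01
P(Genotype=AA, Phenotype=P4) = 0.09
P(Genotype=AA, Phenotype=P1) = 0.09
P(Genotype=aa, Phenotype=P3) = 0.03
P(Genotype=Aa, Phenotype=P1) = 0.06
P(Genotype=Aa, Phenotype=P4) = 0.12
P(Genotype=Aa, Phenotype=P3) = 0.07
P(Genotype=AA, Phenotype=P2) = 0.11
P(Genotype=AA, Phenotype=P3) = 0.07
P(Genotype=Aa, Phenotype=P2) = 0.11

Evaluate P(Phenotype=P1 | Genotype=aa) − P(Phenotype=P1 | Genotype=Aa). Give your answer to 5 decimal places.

0.26190

P(Genotype=aa) = 0.12 + 0.12 + 0.03 + 0.01 = 0.28; P(Phenotype=P1 | Genotype=aa) = 0.12/0.28 = 0.428571.
P(Genotype=Aa) = 0.06 + 0.11 + 0.07 + 0.12 = 0.36; P(Phenotype=P1 | Genotype=Aa) = 0.06/0.36 = 0.166667.
Difference = 0.26190.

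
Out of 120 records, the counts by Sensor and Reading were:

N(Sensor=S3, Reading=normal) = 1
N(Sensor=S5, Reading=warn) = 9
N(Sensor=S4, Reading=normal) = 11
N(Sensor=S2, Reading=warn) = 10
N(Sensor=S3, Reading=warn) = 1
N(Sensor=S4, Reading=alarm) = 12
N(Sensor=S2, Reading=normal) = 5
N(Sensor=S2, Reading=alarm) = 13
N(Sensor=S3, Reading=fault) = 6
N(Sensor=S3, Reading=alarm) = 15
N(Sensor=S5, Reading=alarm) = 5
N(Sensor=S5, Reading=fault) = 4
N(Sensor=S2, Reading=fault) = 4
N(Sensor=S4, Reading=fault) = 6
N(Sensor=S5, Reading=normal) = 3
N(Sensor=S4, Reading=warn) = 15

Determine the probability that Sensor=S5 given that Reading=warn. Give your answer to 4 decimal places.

Total with Reading=warn: 10 + 1 + 15 + 9 = 35.
P(Sensor=S5 | Reading=warn) = 9/35 = 0.2571.

0.2571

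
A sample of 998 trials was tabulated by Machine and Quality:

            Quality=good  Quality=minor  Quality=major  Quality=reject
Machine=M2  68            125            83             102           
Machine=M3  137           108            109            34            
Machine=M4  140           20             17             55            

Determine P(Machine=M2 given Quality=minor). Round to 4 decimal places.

Total with Quality=minor: 125 + 108 + 20 = 253.
P(Machine=M2 | Quality=minor) = 125/253 = 0.4941.

0.4941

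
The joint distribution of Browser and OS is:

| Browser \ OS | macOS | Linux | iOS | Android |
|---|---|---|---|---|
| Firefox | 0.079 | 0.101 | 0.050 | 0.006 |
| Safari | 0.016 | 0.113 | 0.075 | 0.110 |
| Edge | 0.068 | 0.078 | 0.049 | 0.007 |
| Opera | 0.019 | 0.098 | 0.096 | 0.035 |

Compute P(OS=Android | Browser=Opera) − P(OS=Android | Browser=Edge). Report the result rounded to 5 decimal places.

0.10648

P(Browser=Opera) = 0.019 + 0.098 + 0.096 + 0.035 = 0.248; P(OS=Android | Browser=Opera) = 0.035/0.248 = 0.141129.
P(Browser=Edge) = 0.068 + 0.078 + 0.049 + 0.007 = 0.202; P(OS=Android | Browser=Edge) = 0.007/0.202 = 0.034653.
Difference = 0.10648.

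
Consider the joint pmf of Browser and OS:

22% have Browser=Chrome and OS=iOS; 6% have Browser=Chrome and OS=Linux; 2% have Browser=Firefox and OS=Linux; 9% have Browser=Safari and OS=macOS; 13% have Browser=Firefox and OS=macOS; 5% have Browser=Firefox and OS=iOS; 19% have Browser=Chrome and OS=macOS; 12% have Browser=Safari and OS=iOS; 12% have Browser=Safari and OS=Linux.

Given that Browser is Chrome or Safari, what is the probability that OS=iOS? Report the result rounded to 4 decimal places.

P(Browser=Chrome) = 0.19 + 0.06 + 0.22 = 0.47.
P(Browser=Safari) = 0.09 + 0.12 + 0.12 = 0.33.
P(Browser ∈ {Chrome, Safari}) = 0.47 + 0.33 = 0.80; P(OS=iOS, Browser ∈ {Chrome, Safari}) = 0.22 + 0.12 = 0.34.
P(OS=iOS | Browser ∈ {Chrome, Safari}) = 0.34/0.80 = 0.4250.

0.4250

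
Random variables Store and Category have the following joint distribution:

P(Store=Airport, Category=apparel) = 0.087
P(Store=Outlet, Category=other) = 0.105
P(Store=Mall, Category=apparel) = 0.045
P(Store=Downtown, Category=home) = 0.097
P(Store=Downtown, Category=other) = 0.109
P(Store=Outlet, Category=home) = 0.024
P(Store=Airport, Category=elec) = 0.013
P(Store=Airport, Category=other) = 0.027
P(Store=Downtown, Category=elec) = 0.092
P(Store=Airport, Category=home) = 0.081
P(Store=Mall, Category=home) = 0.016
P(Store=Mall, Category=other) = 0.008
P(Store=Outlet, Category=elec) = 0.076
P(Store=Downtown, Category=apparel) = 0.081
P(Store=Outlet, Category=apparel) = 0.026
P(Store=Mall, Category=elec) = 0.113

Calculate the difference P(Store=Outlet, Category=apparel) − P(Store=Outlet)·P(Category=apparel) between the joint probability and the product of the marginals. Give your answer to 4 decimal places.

-0.0292

P(Store=Outlet) = 0.026 + 0.076 + 0.024 + 0.105 = 0.231.
P(Category=apparel) = 0.081 + 0.045 + 0.087 + 0.026 = 0.239.
P(Store=Outlet, Category=apparel) − P(Store=Outlet)P(Category=apparel) = 0.026 − 0.231×0.239 = -0.0292.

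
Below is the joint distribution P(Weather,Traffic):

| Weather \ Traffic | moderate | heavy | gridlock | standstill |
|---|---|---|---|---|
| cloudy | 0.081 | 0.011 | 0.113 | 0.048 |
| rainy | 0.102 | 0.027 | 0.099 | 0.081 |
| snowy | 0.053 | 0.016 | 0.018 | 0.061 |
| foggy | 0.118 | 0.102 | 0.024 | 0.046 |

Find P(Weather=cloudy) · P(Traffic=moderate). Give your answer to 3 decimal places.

0.090

P(Weather=cloudy) = 0.081 + 0.011 + 0.113 + 0.048 = 0.253.
P(Traffic=moderate) = 0.081 + 0.102 + 0.053 + 0.118 = 0.354.
Product: 0.253 × 0.354 = 0.090.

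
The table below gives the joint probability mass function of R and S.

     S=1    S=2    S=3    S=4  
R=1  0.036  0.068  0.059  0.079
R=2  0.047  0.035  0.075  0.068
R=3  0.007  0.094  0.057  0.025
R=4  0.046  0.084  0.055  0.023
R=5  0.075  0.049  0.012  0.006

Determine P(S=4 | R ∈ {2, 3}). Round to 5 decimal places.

0.22794

P(R=2) = 0.047 + 0.035 + 0.075 + 0.068 = 0.225.
P(R=3) = 0.007 + 0.094 + 0.057 + 0.025 = 0.183.
P(R ∈ {2, 3}) = 0.225 + 0.183 = 0.408; P(S=4, R ∈ {2, 3}) = 0.068 + 0.025 = 0.093.
P(S=4 | R ∈ {2, 3}) = 0.093/0.408 = 0.22794.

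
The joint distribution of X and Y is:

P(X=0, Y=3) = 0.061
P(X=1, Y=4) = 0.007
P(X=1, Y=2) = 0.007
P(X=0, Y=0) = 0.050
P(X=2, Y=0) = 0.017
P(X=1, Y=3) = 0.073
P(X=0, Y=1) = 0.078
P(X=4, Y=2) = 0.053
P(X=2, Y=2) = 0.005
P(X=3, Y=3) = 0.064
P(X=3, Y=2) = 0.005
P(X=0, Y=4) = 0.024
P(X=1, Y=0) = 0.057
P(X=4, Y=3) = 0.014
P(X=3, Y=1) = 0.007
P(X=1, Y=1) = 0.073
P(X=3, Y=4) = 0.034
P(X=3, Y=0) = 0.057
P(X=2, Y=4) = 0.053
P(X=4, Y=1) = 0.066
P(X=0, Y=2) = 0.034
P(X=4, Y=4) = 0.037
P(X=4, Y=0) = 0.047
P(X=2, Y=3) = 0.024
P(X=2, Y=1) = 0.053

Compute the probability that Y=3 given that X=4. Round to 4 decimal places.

P(X=4) = 0.047 + 0.066 + 0.053 + 0.014 + 0.037 = 0.217.
P(Y=3 | X=4) = 0.014/0.217 = 0.0645.

0.0645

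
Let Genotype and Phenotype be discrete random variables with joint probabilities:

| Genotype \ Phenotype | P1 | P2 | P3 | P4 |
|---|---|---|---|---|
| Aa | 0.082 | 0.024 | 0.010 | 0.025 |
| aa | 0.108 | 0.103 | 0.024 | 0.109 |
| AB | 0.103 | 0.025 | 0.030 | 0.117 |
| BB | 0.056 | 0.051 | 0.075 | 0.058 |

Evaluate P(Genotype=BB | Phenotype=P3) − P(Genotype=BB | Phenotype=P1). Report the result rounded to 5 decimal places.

P(Phenotype=P3) = 0.010 + 0.024 + 0.030 + 0.075 = 0.139; P(Genotype=BB | Phenotype=P3) = 0.075/0.139 = 0.539568.
P(Phenotype=P1) = 0.082 + 0.108 + 0.103 + 0.056 = 0.349; P(Genotype=BB | Phenotype=P1) = 0.056/0.349 = 0.160458.
Difference = 0.37911.

0.37911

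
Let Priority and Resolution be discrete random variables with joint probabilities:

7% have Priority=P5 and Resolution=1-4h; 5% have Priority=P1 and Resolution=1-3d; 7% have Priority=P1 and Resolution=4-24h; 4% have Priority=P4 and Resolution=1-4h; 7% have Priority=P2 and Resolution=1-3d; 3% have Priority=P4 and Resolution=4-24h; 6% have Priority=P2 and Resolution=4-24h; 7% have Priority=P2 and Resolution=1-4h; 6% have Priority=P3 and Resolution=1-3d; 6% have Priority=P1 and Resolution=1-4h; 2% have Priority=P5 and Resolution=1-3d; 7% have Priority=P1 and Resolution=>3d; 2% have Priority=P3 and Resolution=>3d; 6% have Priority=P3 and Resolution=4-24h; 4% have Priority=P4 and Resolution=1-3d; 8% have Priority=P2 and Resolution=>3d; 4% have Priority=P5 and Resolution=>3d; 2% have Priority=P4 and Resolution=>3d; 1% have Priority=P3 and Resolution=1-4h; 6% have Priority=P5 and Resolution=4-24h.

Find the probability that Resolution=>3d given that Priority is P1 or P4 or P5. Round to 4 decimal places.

P(Priority=P1) = 0.06 + 0.07 + 0.05 + 0.07 = 0.25.
P(Priority=P4) = 0.04 + 0.03 + 0.04 + 0.02 = 0.13.
P(Priority=P5) = 0.07 + 0.06 + 0.02 + 0.04 = 0.19.
P(Priority ∈ {P1, P4, P5}) = 0.25 + 0.13 + 0.19 = 0.57; P(Resolution=>3d, Priority ∈ {P1, P4, P5}) = 0.07 + 0.02 + 0.04 = 0.13.
P(Resolution=>3d | Priority ∈ {P1, P4, P5}) = 0.13/0.57 = 0.2281.

0.2281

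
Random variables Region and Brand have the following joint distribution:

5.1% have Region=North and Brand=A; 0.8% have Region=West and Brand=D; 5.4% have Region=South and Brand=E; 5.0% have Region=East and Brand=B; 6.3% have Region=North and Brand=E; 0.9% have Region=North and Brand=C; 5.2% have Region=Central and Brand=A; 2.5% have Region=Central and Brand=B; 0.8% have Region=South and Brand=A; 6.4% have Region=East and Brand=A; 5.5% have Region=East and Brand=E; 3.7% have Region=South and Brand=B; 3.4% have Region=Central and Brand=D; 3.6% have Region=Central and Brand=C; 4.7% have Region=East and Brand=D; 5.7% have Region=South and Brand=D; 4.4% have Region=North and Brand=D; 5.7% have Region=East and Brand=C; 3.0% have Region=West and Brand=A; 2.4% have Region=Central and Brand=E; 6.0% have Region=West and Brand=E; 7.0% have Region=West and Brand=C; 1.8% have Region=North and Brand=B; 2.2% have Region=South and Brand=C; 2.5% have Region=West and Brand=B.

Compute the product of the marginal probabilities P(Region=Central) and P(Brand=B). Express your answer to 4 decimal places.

P(Region=Central) = 0.052 + 0.025 + 0.036 + 0.034 + 0.024 = 0.171.
P(Brand=B) = 0.018 + 0.037 + 0.050 + 0.025 + 0.025 = 0.155.
Product: 0.171 × 0.155 = 0.0265.

0.0265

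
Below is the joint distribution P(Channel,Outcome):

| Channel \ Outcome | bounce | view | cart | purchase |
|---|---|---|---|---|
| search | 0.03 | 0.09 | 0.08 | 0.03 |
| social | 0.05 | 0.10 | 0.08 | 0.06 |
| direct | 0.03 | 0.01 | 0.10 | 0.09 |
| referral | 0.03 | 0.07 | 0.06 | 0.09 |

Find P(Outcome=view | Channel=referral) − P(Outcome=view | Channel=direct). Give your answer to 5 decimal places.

0.23652

P(Channel=referral) = 0.03 + 0.07 + 0.06 + 0.09 = 0.25; P(Outcome=view | Channel=referral) = 0.07/0.25 = 0.280000.
P(Channel=direct) = 0.03 + 0.01 + 0.10 + 0.09 = 0.23; P(Outcome=view | Channel=direct) = 0.01/0.23 = 0.043478.
Difference = 0.23652.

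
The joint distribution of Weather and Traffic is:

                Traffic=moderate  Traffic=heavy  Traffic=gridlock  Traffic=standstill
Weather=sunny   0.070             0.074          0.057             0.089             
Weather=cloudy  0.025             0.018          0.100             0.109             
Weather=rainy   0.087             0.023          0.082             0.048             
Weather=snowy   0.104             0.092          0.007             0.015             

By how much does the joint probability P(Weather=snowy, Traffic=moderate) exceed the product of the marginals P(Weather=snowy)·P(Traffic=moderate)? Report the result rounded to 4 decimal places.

0.0417

P(Weather=snowy) = 0.104 + 0.092 + 0.007 + 0.015 = 0.218.
P(Traffic=moderate) = 0.070 + 0.025 + 0.087 + 0.104 = 0.286.
P(Weather=snowy, Traffic=moderate) − P(Weather=snowy)P(Traffic=moderate) = 0.104 − 0.218×0.286 = 0.0417.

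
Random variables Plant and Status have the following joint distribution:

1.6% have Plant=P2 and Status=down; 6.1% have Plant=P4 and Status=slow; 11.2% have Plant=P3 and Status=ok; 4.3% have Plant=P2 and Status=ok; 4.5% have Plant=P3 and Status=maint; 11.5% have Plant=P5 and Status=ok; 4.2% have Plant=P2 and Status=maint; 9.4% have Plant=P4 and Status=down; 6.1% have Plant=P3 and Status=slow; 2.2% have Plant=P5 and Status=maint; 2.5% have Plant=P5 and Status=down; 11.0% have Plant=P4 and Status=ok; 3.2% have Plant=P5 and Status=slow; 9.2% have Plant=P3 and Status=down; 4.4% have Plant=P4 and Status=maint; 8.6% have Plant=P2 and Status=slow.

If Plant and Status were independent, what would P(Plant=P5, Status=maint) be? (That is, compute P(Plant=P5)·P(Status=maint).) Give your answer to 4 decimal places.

P(Plant=P5) = 0.115 + 0.032 + 0.025 + 0.022 = 0.194.
P(Status=maint) = 0.042 + 0.045 + 0.044 + 0.022 = 0.153.
Product: 0.194 × 0.153 = 0.0297.

0.0297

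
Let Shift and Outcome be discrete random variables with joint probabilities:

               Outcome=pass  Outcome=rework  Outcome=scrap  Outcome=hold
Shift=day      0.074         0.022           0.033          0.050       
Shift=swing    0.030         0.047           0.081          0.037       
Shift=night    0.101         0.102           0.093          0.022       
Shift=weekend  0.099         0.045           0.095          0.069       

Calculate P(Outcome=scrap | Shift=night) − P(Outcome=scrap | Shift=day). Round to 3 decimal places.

P(Shift=night) = 0.101 + 0.102 + 0.093 + 0.022 = 0.318; P(Outcome=scrap | Shift=night) = 0.093/0.318 = 0.2925.
P(Shift=day) = 0.074 + 0.022 + 0.033 + 0.050 = 0.179; P(Outcome=scrap | Shift=day) = 0.033/0.179 = 0.1844.
Difference = 0.108.

0.108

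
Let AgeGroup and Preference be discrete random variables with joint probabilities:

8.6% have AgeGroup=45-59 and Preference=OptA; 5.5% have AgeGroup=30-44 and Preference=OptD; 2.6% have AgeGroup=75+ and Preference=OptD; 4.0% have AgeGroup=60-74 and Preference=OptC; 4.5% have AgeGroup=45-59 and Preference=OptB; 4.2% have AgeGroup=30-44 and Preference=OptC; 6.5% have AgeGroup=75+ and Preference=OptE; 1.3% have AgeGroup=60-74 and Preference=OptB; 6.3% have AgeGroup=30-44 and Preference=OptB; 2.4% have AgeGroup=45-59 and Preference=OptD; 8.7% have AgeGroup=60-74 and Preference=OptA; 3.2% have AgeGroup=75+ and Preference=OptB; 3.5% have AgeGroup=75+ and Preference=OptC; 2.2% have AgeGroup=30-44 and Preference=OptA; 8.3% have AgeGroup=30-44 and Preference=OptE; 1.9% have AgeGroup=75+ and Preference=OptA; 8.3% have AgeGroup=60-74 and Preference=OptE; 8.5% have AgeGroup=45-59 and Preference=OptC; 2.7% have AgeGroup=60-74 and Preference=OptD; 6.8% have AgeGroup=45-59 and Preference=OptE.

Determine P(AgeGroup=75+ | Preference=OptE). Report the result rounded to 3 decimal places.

P(Preference=OptE) = 0.083 + 0.068 + 0.083 + 0.065 = 0.299.
P(AgeGroup=75+ | Preference=OptE) = 0.065/0.299 = 0.217.

0.217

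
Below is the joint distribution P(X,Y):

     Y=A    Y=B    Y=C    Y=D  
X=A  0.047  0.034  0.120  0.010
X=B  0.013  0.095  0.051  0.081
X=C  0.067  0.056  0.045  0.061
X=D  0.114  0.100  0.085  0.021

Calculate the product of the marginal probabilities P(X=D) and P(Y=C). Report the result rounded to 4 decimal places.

0.0963

P(X=D) = 0.114 + 0.100 + 0.085 + 0.021 = 0.320.
P(Y=C) = 0.120 + 0.051 + 0.045 + 0.085 = 0.301.
Product: 0.320 × 0.301 = 0.0963.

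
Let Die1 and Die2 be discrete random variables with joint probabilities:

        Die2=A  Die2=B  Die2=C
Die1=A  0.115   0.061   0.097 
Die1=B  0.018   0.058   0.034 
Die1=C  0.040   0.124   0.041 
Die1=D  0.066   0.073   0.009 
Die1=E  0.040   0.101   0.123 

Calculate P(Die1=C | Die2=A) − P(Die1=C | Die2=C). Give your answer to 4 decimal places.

0.0085

P(Die2=A) = 0.115 + 0.018 + 0.040 + 0.066 + 0.040 = 0.279; P(Die1=C | Die2=A) = 0.040/0.279 = 0.14337.
P(Die2=C) = 0.097 + 0.034 + 0.041 + 0.009 + 0.123 = 0.304; P(Die1=C | Die2=C) = 0.041/0.304 = 0.13487.
Difference = 0.0085.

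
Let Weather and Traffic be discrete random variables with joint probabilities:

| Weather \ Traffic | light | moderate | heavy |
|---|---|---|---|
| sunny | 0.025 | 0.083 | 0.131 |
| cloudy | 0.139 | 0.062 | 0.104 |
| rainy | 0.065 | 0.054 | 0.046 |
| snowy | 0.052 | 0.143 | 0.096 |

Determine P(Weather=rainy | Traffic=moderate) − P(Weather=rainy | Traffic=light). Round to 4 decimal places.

P(Traffic=moderate) = 0.083 + 0.062 + 0.054 + 0.143 = 0.342; P(Weather=rainy | Traffic=moderate) = 0.054/0.342 = 0.15789.
P(Traffic=light) = 0.025 + 0.139 + 0.065 + 0.052 = 0.281; P(Weather=rainy | Traffic=light) = 0.065/0.281 = 0.23132.
Difference = -0.0734.

-0.0734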